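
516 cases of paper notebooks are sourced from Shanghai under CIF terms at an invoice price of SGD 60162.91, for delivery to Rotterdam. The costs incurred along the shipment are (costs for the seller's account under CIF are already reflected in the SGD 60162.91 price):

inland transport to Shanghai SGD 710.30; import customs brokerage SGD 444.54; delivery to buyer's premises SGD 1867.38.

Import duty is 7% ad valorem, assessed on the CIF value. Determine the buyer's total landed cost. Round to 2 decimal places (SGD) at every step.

CIF: the seller pays costs through ocean freight and marine insurance to the destination port.
Already in the invoice (seller's account under CIF): inland to port — exclude.
The CIF price already equals the CIF value: 60162.91
Import duty = 60162.91 × 7% = 4211.40
Buyer bears: brokerage 444.54 + delivery 1867.38 + duty 4211.40 = 6523.32
Landed cost = invoice 60162.91 + 6523.32 = 66686.23

Total landed cost: SGD 66686.23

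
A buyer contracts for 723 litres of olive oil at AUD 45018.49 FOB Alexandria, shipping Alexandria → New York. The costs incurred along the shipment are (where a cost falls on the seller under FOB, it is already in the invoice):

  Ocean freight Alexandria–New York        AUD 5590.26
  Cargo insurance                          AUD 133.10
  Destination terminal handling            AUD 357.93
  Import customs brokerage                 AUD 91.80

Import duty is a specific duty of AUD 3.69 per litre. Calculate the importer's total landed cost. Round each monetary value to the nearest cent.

FOB: the seller bears costs until goods are on board at the origin port; the buyer bears freight, insurance and all costs thereafter.
CIF value = FOB price + freight + insurance = 45018.49 + 5590.26 + 133.10 = 50741.85
Import duty = 723 × 3.69 = 2667.87
Buyer bears: freight 5590.26 + insurance 133.10 + destination terminal 357.93 + brokerage 91.80 + duty 2667.87 = 8840.96
Landed cost = invoice 45018.49 + 8840.96 = 53859.45

Total landed cost: AUD 53859.45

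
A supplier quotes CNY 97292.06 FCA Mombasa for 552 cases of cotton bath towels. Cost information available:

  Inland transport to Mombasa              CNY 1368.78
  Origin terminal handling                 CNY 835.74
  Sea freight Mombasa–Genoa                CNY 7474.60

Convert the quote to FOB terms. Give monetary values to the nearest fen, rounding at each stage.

FOB price: CNY 98127.80

Not relevant to the conversion: inland to port — on the seller under both FCA and FOB; already in the FCA price and stays in the FOB price. freight — on the buyer under both terms; not part of either seller's price.
From FCA to FOB, the seller additionally bears: origin terminal.
FOB price = 97292.06 + 835.74 = 98127.80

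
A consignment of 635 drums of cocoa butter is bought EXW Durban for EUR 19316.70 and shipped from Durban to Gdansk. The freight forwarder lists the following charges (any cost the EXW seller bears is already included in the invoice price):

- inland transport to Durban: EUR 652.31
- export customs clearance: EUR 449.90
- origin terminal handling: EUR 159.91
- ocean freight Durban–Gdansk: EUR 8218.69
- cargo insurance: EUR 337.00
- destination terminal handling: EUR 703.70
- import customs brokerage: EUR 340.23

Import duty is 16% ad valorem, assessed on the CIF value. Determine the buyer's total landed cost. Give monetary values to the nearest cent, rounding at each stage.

EXW: the seller makes goods available at their premises; the buyer bears all onward costs.
CIF value = EXW price + inland to port + export clearance + origin terminal + freight + insurance = 19316.70 + 652.31 + 449.90 + 159.91 + 8218.69 + 337.00 = 29134.51
Import duty = 29134.51 × 16% = 4661.52
Buyer bears: inland to port 652.31 + export clearance 449.90 + origin terminal 159.91 + freight 8218.69 + insurance 337.00 + destination terminal 703.70 + brokerage 340.23 + duty 4661.52 = 15523.26
Landed cost = invoice 19316.70 + 15523.26 = 34839.96

Total landed cost: EUR 34839.96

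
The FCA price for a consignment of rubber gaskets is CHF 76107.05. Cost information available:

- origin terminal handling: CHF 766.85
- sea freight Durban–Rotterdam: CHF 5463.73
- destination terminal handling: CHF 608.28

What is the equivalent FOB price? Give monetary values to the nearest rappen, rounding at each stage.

Not relevant to the conversion: destination terminal, freight — on the buyer under both terms; not part of either seller's price.
From FCA to FOB, the seller additionally bears: origin terminal.
FOB price = 76107.05 + 766.85 = 76873.90

FOB price: CHF 76873.90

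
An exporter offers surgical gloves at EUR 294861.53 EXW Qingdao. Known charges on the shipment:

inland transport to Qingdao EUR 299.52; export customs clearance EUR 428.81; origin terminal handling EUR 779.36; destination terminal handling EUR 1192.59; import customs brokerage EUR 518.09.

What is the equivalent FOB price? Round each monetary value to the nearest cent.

FOB price: EUR 296369.22

Not relevant to the conversion: brokerage, destination terminal — on the buyer under both terms; not part of either seller's price.
From EXW to FOB, the seller additionally bears: inland to port, export clearance, origin terminal.
FOB price = 294861.53 + 299.52 + 428.81 + 779.36 = 296369.22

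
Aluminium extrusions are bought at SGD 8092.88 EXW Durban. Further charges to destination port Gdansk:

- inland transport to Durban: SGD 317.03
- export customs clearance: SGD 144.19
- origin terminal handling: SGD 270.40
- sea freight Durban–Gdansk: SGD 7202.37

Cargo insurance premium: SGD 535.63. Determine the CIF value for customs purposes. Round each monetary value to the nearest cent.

CIF = EXW price + pre-shipment costs + freight + insurance
CIF = 8092.88 + 317.03 + 144.19 + 270.40 + 7202.37 + 535.63 = 16562.50

CIF value: SGD 16562.50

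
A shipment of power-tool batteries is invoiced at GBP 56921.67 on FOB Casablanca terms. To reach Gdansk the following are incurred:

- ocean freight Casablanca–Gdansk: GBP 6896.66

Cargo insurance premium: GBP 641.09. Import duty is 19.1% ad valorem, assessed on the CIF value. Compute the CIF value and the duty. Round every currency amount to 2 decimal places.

CIF value: GBP 64459.42; import duty: GBP 12311.75

CIF = FOB price + freight + insurance
CIF = 56921.67 + 6896.66 + 641.09 = 64459.42
Import duty = 64459.42 × 19.1% = 12311.75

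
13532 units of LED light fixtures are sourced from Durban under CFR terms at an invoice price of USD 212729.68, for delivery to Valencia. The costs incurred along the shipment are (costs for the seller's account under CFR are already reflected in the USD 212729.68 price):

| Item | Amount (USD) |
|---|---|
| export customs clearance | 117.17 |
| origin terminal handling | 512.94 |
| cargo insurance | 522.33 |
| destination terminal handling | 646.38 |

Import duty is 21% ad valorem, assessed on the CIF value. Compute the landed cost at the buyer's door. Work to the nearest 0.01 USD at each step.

Total landed cost: USD 258681.31

CFR: the seller pays costs through ocean freight to the destination port, but not insurance.
Already in the invoice (seller's account under CFR): export clearance, origin terminal — exclude.
CIF value = CFR price + insurance = 212729.68 + 522.33 = 213252.01
Import duty = 213252.01 × 21% = 44782.92
Buyer bears: insurance 522.33 + destination terminal 646.38 + duty 44782.92 = 45951.63
Landed cost = invoice 212729.68 + 45951.63 = 258681.31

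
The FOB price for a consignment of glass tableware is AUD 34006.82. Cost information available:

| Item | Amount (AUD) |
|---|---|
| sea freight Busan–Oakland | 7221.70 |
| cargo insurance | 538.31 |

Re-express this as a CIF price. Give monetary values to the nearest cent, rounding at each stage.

CIF price: AUD 41766.83

From FOB to CIF, the seller additionally bears: freight, insurance.
CIF price = 34006.82 + 7221.70 + 538.31 = 41766.83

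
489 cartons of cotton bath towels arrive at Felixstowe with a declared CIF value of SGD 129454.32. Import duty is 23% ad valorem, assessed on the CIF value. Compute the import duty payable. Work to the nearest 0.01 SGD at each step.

Import duty: SGD 29774.49

Import duty = 129454.32 × 23% = 29774.49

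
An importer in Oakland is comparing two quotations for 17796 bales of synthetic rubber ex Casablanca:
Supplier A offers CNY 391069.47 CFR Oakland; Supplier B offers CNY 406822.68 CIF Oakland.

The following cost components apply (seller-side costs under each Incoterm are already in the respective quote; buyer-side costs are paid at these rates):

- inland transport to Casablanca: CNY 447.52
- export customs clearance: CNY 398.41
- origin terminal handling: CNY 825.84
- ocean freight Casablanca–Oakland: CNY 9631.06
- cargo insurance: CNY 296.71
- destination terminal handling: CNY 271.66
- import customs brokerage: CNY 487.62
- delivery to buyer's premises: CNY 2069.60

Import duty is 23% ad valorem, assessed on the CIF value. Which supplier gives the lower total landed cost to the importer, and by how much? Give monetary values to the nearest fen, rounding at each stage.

Supplier A (CFR):
CIF value = CFR price + insurance = 391069.47 + 296.71 = 391366.18
Import duty = 391366.18 × 23% = 90014.22
Buyer bears (A): 296.71 + 271.66 + 487.62 + 2069.60 = 3125.59
Landed cost (A) = invoice 391069.47 + 3125.59 + duty 90014.22 = 484209.28
Supplier B (CIF):
The CIF price already equals the CIF value: 406822.68
Import duty = 406822.68 × 23% = 93569.22
Buyer bears (B): 271.66 + 487.62 + 2069.60 = 2828.88
Landed cost (B) = invoice 406822.68 + 2828.88 + duty 93569.22 = 503220.78
Difference = |484209.28 − 503220.78| = 19011.50

Supplier A is cheaper by CNY 19011.50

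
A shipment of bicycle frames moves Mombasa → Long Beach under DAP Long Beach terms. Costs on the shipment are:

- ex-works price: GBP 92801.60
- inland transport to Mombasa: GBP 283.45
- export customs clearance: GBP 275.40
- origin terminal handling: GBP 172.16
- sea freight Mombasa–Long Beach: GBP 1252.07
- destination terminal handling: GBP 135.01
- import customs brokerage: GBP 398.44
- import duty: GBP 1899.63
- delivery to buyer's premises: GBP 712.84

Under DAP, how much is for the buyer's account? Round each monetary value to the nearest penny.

Buyer's account: GBP 2298.07

DAP: the seller bears all costs to the named destination except import duty and clearance.
Seller's account: goods 92801.60 + inland to port 283.45 + export clearance 275.40 + origin terminal 172.16 + freight 1252.07 + destination terminal 135.01 + delivery 712.84 = 95632.53
Buyer's account: brokerage 398.44 + duty 1899.63 = 2298.07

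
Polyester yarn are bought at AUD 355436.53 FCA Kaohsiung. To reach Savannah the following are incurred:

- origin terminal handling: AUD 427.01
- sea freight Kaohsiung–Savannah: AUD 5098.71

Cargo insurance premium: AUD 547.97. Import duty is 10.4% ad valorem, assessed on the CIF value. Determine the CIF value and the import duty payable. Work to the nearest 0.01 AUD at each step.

CIF value: AUD 361510.22; import duty: AUD 37597.06

CIF = FCA price + pre-shipment costs + freight + insurance
CIF = 355436.53 + 427.01 + 5098.71 + 547.97 = 361510.22
Import duty = 361510.22 × 10.4% = 37597.06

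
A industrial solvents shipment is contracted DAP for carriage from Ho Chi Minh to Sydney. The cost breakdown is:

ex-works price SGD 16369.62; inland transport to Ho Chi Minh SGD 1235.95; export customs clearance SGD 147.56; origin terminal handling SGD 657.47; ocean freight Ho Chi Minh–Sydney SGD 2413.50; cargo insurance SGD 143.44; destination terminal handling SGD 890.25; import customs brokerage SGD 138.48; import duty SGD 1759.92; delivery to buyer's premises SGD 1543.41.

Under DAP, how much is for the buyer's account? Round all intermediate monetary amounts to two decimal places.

DAP: the seller bears all costs to the named destination except import duty and clearance.
Seller's account: goods 16369.62 + inland to port 1235.95 + export clearance 147.56 + origin terminal 657.47 + freight 2413.50 + insurance 143.44 + destination terminal 890.25 + delivery 1543.41 = 23401.20
Buyer's account: brokerage 138.48 + duty 1759.92 = 1898.40

Buyer's account: SGD 1898.40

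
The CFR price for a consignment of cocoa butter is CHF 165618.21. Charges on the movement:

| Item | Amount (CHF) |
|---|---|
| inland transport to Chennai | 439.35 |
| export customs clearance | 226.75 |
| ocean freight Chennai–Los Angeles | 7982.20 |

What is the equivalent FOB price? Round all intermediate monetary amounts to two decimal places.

Not relevant to the conversion: export clearance, inland to port — on the seller under both CFR and FOB; already in the CFR price and stays in the FOB price.
From CFR to FOB, the seller no longer bears: freight.
FOB price = 165618.21 − 7982.20 = 157636.01

FOB price: CHF 157636.01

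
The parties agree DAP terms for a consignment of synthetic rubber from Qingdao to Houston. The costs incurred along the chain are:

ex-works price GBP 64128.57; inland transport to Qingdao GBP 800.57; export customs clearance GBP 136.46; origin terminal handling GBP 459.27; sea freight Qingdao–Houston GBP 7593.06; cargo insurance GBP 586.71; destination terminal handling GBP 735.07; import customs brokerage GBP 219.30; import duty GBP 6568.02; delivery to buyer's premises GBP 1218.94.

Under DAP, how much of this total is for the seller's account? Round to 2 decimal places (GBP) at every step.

DAP: the seller bears all costs to the named destination except import duty and clearance.
Seller's account: goods 64128.57 + inland to port 800.57 + export clearance 136.46 + origin terminal 459.27 + freight 7593.06 + insurance 586.71 + destination terminal 735.07 + delivery 1218.94 = 75658.65
Buyer's account: brokerage 219.30 + duty 6568.02 = 6787.32

Seller's account: GBP 75658.65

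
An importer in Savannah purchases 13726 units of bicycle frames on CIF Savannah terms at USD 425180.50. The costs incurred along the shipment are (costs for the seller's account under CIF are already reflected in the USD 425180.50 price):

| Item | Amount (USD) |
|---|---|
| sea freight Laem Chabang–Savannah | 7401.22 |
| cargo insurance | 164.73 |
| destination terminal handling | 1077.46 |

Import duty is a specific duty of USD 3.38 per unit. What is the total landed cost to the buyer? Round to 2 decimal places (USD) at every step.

Total landed cost: USD 472651.84

CIF: the seller pays costs through ocean freight and marine insurance to the destination port.
Already in the invoice (seller's account under CIF): freight, insurance — exclude.
The CIF price already equals the CIF value: 425180.50
Import duty = 13726 × 3.38 = 46393.88
Buyer bears: destination terminal 1077.46 + duty 46393.88 = 47471.34
Landed cost = invoice 425180.50 + 47471.34 = 472651.84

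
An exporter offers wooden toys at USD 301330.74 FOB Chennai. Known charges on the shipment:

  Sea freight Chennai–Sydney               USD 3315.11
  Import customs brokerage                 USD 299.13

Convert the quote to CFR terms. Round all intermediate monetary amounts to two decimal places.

CFR price: USD 304645.85

Not relevant to the conversion: brokerage — on the buyer under both terms; not part of either seller's price.
From FOB to CFR, the seller additionally bears: freight.
CFR price = 301330.74 + 3315.11 = 304645.85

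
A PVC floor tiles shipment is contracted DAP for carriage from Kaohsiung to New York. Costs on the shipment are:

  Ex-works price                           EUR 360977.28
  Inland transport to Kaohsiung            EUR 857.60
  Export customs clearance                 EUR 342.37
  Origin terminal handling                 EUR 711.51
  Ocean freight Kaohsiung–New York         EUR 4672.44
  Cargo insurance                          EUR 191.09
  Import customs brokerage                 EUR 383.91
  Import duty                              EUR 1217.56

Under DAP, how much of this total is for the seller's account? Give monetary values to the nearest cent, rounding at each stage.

Seller's account: EUR 367752.29

DAP: the seller bears all costs to the named destination except import duty and clearance.
Seller's account: goods 360977.28 + inland to port 857.60 + export clearance 342.37 + origin terminal 711.51 + freight 4672.44 + insurance 191.09 = 367752.29
Buyer's account: brokerage 383.91 + duty 1217.56 = 1601.47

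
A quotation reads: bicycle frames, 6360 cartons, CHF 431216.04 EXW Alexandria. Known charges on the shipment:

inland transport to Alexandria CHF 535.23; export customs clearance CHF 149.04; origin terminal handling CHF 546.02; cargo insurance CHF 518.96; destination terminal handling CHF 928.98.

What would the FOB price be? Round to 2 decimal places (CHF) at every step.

FOB price: CHF 432446.33

Not relevant to the conversion: insurance, destination terminal — on the buyer under both terms; not part of either seller's price.
From EXW to FOB, the seller additionally bears: inland to port, export clearance, origin terminal.
FOB price = 431216.04 + 535.23 + 149.04 + 546.02 = 432446.33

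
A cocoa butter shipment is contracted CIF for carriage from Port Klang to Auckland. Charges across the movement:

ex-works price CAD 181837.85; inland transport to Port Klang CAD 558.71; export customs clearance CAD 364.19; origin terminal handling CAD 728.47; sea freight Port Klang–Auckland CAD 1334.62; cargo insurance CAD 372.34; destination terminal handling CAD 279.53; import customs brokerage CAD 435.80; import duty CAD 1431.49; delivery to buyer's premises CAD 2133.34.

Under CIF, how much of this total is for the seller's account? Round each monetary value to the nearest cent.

CIF: the seller pays costs through ocean freight and marine insurance to the destination port.
Seller's account: goods 181837.85 + inland to port 558.71 + export clearance 364.19 + origin terminal 728.47 + freight 1334.62 + insurance 372.34 = 185196.18
Buyer's account: destination terminal 279.53 + brokerage 435.80 + duty 1431.49 + delivery 2133.34 = 4280.16

Seller's account: CAD 185196.18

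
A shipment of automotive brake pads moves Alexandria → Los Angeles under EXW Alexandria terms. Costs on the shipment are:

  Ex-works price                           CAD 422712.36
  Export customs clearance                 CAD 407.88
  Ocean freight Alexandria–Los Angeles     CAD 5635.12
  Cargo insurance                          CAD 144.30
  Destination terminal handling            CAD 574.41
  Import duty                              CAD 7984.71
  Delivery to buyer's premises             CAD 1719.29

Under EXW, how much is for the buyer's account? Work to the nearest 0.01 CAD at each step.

EXW: the seller makes goods available at their premises; the buyer bears all onward costs.
Seller's account: goods 422712.36 = 422712.36
Buyer's account: export clearance 407.88 + freight 5635.12 + insurance 144.30 + destination terminal 574.41 + duty 7984.71 + delivery 1719.29 = 16465.71

Buyer's account: CAD 16465.71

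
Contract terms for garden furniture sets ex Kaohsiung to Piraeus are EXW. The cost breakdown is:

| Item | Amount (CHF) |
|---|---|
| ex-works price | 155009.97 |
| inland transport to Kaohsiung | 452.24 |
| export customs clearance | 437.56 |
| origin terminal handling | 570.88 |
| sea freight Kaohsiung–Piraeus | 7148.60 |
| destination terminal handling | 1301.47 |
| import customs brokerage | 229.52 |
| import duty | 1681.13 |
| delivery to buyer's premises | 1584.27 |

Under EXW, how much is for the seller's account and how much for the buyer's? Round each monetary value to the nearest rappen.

EXW: the seller makes goods available at their premises; the buyer bears all onward costs.
Seller's account: goods 155009.97 = 155009.97
Buyer's account: inland to port 452.24 + export clearance 437.56 + origin terminal 570.88 + freight 7148.60 + destination terminal 1301.47 + brokerage 229.52 + duty 1681.13 + delivery 1584.27 = 13405.67

Seller: CHF 155009.97; buyer: CHF 13405.67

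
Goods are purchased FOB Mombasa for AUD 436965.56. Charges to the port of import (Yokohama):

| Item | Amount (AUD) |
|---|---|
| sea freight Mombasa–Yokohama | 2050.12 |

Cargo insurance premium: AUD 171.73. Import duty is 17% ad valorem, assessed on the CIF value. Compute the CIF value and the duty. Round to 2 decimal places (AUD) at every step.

CIF value: AUD 439187.41; import duty: AUD 74661.86

CIF = FOB price + freight + insurance
CIF = 436965.56 + 2050.12 + 171.73 = 439187.41
Import duty = 439187.41 × 17% = 74661.86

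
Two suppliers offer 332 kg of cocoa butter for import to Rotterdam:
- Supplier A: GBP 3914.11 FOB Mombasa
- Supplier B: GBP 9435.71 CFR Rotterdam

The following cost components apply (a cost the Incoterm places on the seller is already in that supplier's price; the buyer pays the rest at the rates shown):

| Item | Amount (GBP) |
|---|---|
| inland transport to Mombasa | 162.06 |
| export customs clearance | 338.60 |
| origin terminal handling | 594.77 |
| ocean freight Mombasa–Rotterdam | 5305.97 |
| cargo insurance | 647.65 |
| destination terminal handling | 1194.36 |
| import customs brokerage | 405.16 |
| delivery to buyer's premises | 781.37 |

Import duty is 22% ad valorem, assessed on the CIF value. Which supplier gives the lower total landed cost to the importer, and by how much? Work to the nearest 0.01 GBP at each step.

Supplier A (FOB):
CIF value = FOB price + freight + insurance = 3914.11 + 5305.97 + 647.65 = 9867.73
Import duty = 9867.73 × 22% = 2170.90
Buyer bears (A): 5305.97 + 647.65 + 1194.36 + 405.16 + 781.37 = 8334.51
Landed cost (A) = invoice 3914.11 + 8334.51 + duty 2170.90 = 14419.52
Supplier B (CFR):
CIF value = CFR price + insurance = 9435.71 + 647.65 = 10083.36
Import duty = 10083.36 × 22% = 2218.34
Buyer bears (B): 647.65 + 1194.36 + 405.16 + 781.37 = 3028.54
Landed cost (B) = invoice 9435.71 + 3028.54 + duty 2218.34 = 14682.59
Difference = |14419.52 − 14682.59| = 263.07

Supplier A is cheaper by GBP 263.07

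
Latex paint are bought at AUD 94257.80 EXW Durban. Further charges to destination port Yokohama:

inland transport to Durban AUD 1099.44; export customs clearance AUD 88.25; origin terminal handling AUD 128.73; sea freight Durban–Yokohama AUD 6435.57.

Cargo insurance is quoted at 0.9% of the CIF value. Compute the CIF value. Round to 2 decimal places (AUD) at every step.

Let C be the CIF value. C = EXW price + pre-shipment costs + freight + 0.9% × C
C − 0.9% × C = 94257.80 + 1099.44 + 88.25 + 128.73 + 6435.57
0.991 × C = 102009.79
C = 102009.79 / 0.991 = 102936.22
Insurance premium = 0.9% × 102936.22 = 926.43

CIF value: AUD 102936.22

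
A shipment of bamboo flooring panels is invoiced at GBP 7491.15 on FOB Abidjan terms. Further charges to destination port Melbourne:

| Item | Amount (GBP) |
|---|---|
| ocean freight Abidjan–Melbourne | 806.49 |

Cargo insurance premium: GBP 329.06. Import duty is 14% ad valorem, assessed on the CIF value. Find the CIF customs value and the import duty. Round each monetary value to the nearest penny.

CIF value: GBP 8626.70; import duty: GBP 1207.74

CIF = FOB price + freight + insurance
CIF = 7491.15 + 806.49 + 329.06 = 8626.70
Import duty = 8626.70 × 14% = 1207.74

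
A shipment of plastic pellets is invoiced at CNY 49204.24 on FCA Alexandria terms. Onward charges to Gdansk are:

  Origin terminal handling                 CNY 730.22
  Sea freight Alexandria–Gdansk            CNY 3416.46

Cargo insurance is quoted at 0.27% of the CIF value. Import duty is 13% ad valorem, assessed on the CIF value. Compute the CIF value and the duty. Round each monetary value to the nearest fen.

Let C be the CIF value. C = FCA price + pre-shipment costs + freight + 0.27% × C
C − 0.27% × C = 49204.24 + 730.22 + 3416.46
0.9973 × C = 53350.92
C = 53350.92 / 0.9973 = 53495.36
Insurance premium = 0.27% × 53495.36 = 144.44
Import duty = 53495.36 × 13% = 6954.40

CIF value: CNY 53495.36; import duty: CNY 6954.40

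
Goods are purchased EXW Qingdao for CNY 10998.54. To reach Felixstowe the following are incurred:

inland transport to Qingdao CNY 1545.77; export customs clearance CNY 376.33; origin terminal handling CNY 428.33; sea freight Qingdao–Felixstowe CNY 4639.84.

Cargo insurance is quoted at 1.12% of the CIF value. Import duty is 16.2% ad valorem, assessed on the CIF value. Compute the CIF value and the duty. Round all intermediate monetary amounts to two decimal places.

Let C be the CIF value. C = EXW price + pre-shipment costs + freight + 1.12% × C
C − 1.12% × C = 10998.54 + 1545.77 + 376.33 + 428.33 + 4639.84
0.9888 × C = 17988.81
C = 17988.81 / 0.9888 = 18192.57
Insurance premium = 1.12% × 18192.57 = 203.76
Import duty = 18192.57 × 16.2% = 2947.20

CIF value: CNY 18192.57; import duty: CNY 2947.20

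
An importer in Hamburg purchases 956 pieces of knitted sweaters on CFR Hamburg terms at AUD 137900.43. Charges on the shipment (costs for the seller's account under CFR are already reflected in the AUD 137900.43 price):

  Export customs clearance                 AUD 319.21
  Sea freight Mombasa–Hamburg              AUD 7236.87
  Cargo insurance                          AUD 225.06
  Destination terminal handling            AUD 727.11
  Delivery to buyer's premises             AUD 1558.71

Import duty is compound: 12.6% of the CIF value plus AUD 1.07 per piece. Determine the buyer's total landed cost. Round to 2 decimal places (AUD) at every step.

Total landed cost: AUD 158838.04

CFR: the seller pays costs through ocean freight to the destination port, but not insurance.
Already in the invoice (seller's account under CFR): export clearance, freight — exclude.
CIF value = CFR price + insurance = 137900.43 + 225.06 = 138125.49
Ad valorem component: 138125.49 × 12.6% = 17403.81
Specific component: 956 × 1.07 = 1022.92
Import duty = 17403.81 + 1022.92 = 18426.73
Buyer bears: insurance 225.06 + destination terminal 727.11 + delivery 1558.71 + duty 18426.73 = 20937.61
Landed cost = invoice 137900.43 + 20937.61 = 158838.04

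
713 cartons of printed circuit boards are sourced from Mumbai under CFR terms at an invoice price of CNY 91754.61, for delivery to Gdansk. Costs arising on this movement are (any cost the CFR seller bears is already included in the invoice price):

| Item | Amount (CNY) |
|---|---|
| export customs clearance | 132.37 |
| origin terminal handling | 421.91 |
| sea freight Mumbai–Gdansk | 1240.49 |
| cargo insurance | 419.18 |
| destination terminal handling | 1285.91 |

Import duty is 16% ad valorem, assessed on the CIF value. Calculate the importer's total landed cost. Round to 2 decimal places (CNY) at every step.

Total landed cost: CNY 108207.51

CFR: the seller pays costs through ocean freight to the destination port, but not insurance.
Already in the invoice (seller's account under CFR): export clearance, origin terminal, freight — exclude.
CIF value = CFR price + insurance = 91754.61 + 419.18 = 92173.79
Import duty = 92173.79 × 16% = 14747.81
Buyer bears: insurance 419.18 + destination terminal 1285.91 + duty 14747.81 = 16452.90
Landed cost = invoice 91754.61 + 16452.90 = 108207.51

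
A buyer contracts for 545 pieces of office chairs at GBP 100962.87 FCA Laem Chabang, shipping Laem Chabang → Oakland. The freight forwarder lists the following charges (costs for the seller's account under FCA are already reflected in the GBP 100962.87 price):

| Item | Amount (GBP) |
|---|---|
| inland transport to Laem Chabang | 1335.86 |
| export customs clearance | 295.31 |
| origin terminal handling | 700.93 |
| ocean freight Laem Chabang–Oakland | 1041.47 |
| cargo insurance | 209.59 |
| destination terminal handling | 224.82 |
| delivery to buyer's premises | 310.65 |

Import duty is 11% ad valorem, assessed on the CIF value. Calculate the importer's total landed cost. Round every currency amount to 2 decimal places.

Total landed cost: GBP 114770.96

FCA: the seller delivers export-cleared goods to the carrier; the buyer bears costs from that point.
Already in the invoice (seller's account under FCA): inland to port, export clearance — exclude.
CIF value = FCA price + origin terminal + freight + insurance = 100962.87 + 700.93 + 1041.47 + 209.59 = 102914.86
Import duty = 102914.86 × 11% = 11320.63
Buyer bears: origin terminal 700.93 + freight 1041.47 + insurance 209.59 + destination terminal 224.82 + delivery 310.65 + duty 11320.63 = 13808.09
Landed cost = invoice 100962.87 + 13808.09 = 114770.96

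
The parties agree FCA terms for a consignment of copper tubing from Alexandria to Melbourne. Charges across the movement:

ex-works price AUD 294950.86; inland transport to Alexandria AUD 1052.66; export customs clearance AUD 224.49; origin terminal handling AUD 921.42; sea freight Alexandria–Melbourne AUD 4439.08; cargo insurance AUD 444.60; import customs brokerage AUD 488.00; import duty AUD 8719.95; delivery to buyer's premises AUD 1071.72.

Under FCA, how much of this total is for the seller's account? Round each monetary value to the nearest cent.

FCA: the seller delivers export-cleared goods to the carrier; the buyer bears costs from that point.
Seller's account: goods 294950.86 + inland to port 1052.66 + export clearance 224.49 = 296228.01
Buyer's account: origin terminal 921.42 + freight 4439.08 + insurance 444.60 + brokerage 488.00 + duty 8719.95 + delivery 1071.72 = 16084.77

Seller's account: AUD 296228.01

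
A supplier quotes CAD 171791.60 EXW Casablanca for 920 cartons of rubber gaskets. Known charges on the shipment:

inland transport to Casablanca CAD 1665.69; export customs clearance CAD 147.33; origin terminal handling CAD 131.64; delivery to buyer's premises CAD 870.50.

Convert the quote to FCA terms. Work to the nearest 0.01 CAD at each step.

FCA price: CAD 173604.62

Not relevant to the conversion: delivery, origin terminal — on the buyer under both terms; not part of either seller's price.
From EXW to FCA, the seller additionally bears: inland to port, export clearance.
FCA price = 171791.60 + 1665.69 + 147.33 = 173604.62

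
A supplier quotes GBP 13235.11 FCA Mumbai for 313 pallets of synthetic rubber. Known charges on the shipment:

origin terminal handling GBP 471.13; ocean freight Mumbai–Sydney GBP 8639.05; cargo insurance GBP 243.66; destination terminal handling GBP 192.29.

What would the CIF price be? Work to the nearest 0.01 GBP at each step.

CIF price: GBP 22588.95

Not relevant to the conversion: destination terminal — on the buyer under both terms; not part of either seller's price.
From FCA to CIF, the seller additionally bears: origin terminal, freight, insurance.
CIF price = 13235.11 + 471.13 + 8639.05 + 243.66 = 22588.95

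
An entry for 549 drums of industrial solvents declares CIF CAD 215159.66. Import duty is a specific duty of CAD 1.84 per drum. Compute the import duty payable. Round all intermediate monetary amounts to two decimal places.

Import duty = 549 × 1.84 = 1010.16

Import duty: CAD 1010.16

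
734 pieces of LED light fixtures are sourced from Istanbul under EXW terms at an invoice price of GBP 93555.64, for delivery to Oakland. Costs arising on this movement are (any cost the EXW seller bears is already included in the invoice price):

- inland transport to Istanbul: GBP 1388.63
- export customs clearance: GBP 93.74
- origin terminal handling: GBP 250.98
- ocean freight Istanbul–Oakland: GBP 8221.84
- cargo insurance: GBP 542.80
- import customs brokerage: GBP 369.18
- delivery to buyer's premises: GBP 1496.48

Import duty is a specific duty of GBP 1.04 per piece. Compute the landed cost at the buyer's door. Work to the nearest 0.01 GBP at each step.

Total landed cost: GBP 106682.65

EXW: the seller makes goods available at their premises; the buyer bears all onward costs.
CIF value = EXW price + inland to port + export clearance + origin terminal + freight + insurance = 93555.64 + 1388.63 + 93.74 + 250.98 + 8221.84 + 542.80 = 104053.63
Import duty = 734 × 1.04 = 763.36
Buyer bears: inland to port 1388.63 + export clearance 93.74 + origin terminal 250.98 + freight 8221.84 + insurance 542.80 + brokerage 369.18 + delivery 1496.48 + duty 763.36 = 13127.01
Landed cost = invoice 93555.64 + 13127.01 = 106682.65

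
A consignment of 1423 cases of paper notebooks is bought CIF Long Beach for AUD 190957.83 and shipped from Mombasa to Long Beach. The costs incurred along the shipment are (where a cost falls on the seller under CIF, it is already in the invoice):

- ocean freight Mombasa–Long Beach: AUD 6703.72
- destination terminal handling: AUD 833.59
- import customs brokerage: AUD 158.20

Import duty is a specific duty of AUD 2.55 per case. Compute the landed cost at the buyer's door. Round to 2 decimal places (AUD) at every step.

Total landed cost: AUD 195578.27

CIF: the seller pays costs through ocean freight and marine insurance to the destination port.
Already in the invoice (seller's account under CIF): freight — exclude.
The CIF price already equals the CIF value: 190957.83
Import duty = 1423 × 2.55 = 3628.65
Buyer bears: destination terminal 833.59 + brokerage 158.20 + duty 3628.65 = 4620.44
Landed cost = invoice 190957.83 + 4620.44 = 195578.27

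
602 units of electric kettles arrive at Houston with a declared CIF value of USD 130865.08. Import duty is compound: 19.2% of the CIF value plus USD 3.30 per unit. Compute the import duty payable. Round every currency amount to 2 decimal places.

Import duty: USD 27112.70

Ad valorem component: 130865.08 × 19.2% = 25126.10
Specific component: 602 × 3.30 = 1986.60
Import duty = 25126.10 + 1986.60 = 27112.70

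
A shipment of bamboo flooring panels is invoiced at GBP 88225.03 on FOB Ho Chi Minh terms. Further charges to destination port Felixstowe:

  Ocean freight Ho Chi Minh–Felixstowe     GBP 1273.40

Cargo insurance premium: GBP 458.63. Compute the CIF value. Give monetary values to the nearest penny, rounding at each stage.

CIF value: GBP 89957.06

CIF = FOB price + freight + insurance
CIF = 88225.03 + 1273.40 + 458.63 = 89957.06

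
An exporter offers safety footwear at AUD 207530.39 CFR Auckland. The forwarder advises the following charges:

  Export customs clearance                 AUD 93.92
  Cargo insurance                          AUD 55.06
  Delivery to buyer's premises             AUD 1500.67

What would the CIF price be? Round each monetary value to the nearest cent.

CIF price: AUD 207585.45

Not relevant to the conversion: export clearance — on the seller under both CFR and CIF; already in the CFR price and stays in the CIF price. delivery — on the buyer under both terms; not part of either seller's price.
From CFR to CIF, the seller additionally bears: insurance.
CIF price = 207530.39 + 55.06 = 207585.45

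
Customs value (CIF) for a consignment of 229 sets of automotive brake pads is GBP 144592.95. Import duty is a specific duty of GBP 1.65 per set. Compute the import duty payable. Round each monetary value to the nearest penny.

Import duty = 229 × 1.65 = 377.85

Import duty: GBP 377.85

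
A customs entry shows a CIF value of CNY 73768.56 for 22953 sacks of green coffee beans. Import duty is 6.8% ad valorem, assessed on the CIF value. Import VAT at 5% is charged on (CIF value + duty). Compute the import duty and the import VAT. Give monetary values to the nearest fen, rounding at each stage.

Import duty = 73768.56 × 6.8% = 5016.26
VAT base = CIF + duty = 73768.56 + 5016.26 = 78784.82
Import VAT = 78784.82 × 5% = 3939.24

Import duty: CNY 5016.26; import VAT: CNY 3939.24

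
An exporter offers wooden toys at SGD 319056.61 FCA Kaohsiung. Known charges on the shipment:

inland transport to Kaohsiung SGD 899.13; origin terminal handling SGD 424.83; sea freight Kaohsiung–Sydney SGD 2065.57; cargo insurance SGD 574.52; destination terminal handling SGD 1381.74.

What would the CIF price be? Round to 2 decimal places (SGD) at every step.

Not relevant to the conversion: inland to port — on the seller under both FCA and CIF; already in the FCA price and stays in the CIF price. destination terminal — on the buyer under both terms; not part of either seller's price.
From FCA to CIF, the seller additionally bears: origin terminal, freight, insurance.
CIF price = 319056.61 + 424.83 + 2065.57 + 574.52 = 322121.53

CIF price: SGD 322121.53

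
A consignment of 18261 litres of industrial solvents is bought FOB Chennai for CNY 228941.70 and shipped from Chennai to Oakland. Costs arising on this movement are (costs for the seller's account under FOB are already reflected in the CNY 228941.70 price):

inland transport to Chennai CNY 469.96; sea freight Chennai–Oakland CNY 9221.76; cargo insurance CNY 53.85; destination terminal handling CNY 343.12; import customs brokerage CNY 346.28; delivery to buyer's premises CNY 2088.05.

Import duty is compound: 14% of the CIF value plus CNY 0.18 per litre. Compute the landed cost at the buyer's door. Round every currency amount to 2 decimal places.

Total landed cost: CNY 277632.16

FOB: the seller bears costs until goods are on board at the origin port; the buyer bears freight, insurance and all costs thereafter.
Already in the invoice (seller's account under FOB): inland to port — exclude.
CIF value = FOB price + freight + insurance = 228941.70 + 9221.76 + 53.85 = 238217.31
Ad valorem component: 238217.31 × 14% = 33350.42
Specific component: 18261 × 0.18 = 3286.98
Import duty = 33350.42 + 3286.98 = 36637.40
Buyer bears: freight 9221.76 + insurance 53.85 + destination terminal 343.12 + brokerage 346.28 + delivery 2088.05 + duty 36637.40 = 48690.46
Landed cost = invoice 228941.70 + 48690.46 = 277632.16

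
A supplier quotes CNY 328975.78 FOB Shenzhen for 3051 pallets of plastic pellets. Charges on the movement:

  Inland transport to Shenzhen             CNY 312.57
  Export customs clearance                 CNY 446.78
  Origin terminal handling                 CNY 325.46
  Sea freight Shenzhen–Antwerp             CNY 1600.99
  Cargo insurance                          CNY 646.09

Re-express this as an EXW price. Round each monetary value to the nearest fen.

Not relevant to the conversion: freight, insurance — on the buyer under both terms; not part of either seller's price.
From FOB to EXW, the seller no longer bears: inland to port, export clearance, origin terminal.
EXW price = 328975.78 − 312.57 − 446.78 − 325.46 = 327890.97

EXW price: CNY 327890.97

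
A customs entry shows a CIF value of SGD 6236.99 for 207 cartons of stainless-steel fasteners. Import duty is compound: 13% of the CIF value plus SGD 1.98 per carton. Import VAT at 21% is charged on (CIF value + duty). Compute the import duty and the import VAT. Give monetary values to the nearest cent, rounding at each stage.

Ad valorem component: 6236.99 × 13% = 810.81
Specific component: 207 × 1.98 = 409.86
Import duty = 810.81 + 409.86 = 1220.67
VAT base = CIF + duty = 6236.99 + 1220.67 = 7457.66
Import VAT = 7457.66 × 21% = 1566.11

Import duty: SGD 1220.67; import VAT: SGD 1566.11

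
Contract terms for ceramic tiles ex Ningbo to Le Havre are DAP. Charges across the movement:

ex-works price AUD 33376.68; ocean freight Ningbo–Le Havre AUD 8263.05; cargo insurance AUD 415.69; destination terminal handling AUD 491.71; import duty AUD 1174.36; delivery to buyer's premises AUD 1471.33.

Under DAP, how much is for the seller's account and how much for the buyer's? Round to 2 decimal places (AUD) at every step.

DAP: the seller bears all costs to the named destination except import duty and clearance.
Seller's account: goods 33376.68 + freight 8263.05 + insurance 415.69 + destination terminal 491.71 + delivery 1471.33 = 44018.46
Buyer's account: duty 1174.36 = 1174.36

Seller: AUD 44018.46; buyer: AUD 1174.36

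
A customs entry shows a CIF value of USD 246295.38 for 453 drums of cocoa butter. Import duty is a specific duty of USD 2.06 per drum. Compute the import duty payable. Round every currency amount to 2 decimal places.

Import duty: USD 933.18

Import duty = 453 × 2.06 = 933.18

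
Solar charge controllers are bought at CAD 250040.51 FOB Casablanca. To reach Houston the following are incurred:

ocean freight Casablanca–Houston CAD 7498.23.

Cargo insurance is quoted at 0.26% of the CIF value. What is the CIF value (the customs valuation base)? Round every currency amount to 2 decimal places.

Let C be the CIF value. C = FOB price + freight + 0.26% × C
C − 0.26% × C = 250040.51 + 7498.23
0.9974 × C = 257538.74
C = 257538.74 / 0.9974 = 258210.09
Insurance premium = 0.26% × 258210.09 = 671.35

CIF value: CAD 258210.09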